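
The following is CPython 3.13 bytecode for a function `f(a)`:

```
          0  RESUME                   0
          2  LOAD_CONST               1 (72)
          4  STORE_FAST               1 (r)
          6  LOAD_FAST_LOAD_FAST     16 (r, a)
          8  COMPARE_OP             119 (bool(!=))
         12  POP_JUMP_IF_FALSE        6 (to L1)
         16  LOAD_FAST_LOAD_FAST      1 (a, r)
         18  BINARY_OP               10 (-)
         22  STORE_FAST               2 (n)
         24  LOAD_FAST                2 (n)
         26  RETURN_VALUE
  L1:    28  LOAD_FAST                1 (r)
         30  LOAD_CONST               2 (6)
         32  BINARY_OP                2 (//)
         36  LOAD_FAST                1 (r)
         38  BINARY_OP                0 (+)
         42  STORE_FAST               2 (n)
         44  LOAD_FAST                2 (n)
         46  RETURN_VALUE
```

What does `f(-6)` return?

LOAD_CONST → push 72. Stack: [72]
STORE_FAST r → r=72. Stack: []
LOAD_FAST_LOAD_FAST r,a → push 72,-6. Stack: [72, -6]
COMPARE_OP bool(!=) → 72 vs -6 = True. Stack: [True]
POP_JUMP_IF_FALSE → pop True; no jump. Stack: []
LOAD_FAST_LOAD_FAST a,r → push -6,72. Stack: [-6, 72]
BINARY_OP - → -6 - 72 = -78. Stack: [-78]
STORE_FAST n → n=-78. Stack: []
LOAD_FAST n → push -78. Stack: [-78]
RETURN_VALUE → return -78.

-78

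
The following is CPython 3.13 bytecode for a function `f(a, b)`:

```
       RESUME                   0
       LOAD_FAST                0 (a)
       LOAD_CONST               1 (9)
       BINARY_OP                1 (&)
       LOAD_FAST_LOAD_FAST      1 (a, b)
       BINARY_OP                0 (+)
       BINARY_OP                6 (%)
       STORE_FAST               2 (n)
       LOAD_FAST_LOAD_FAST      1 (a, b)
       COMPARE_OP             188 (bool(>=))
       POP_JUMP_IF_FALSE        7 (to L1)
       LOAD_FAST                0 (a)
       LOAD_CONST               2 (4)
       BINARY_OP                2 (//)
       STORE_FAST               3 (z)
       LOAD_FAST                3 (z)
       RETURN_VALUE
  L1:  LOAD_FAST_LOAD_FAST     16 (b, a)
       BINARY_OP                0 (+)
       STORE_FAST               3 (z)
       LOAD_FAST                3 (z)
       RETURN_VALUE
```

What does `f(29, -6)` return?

LOAD_FAST a → push 29. Stack: [29]
LOAD_CONST → push 9. Stack: [29, 9]
BINARY_OP & → 29 & 9 = 9. Stack: [9]
LOAD_FAST_LOAD_FAST a,b → push 29,-6. Stack: [9, 29, -6]
BINARY_OP + → 29 + -6 = 23. Stack: [9, 23]
BINARY_OP % → 9 % 23 = 9. Stack: [9]
STORE_FAST n → n=9. Stack: []
LOAD_FAST_LOAD_FAST a,b → push 29,-6. Stack: [29, -6]
COMPARE_OP bool(>=) → 29 vs -6 = True. Stack: [True]
POP_JUMP_IF_FALSE → pop True; no jump. Stack: []
LOAD_FAST a → push 29. Stack: [29]
LOAD_CONST → push 4. Stack: [29, 4]
BINARY_OP // → 29 // 4 = 7. Stack: [7]
STORE_FAST z → z=7. Stack: []
LOAD_FAST z → push 7. Stack: [7]
RETURN_VALUE → return 7.

7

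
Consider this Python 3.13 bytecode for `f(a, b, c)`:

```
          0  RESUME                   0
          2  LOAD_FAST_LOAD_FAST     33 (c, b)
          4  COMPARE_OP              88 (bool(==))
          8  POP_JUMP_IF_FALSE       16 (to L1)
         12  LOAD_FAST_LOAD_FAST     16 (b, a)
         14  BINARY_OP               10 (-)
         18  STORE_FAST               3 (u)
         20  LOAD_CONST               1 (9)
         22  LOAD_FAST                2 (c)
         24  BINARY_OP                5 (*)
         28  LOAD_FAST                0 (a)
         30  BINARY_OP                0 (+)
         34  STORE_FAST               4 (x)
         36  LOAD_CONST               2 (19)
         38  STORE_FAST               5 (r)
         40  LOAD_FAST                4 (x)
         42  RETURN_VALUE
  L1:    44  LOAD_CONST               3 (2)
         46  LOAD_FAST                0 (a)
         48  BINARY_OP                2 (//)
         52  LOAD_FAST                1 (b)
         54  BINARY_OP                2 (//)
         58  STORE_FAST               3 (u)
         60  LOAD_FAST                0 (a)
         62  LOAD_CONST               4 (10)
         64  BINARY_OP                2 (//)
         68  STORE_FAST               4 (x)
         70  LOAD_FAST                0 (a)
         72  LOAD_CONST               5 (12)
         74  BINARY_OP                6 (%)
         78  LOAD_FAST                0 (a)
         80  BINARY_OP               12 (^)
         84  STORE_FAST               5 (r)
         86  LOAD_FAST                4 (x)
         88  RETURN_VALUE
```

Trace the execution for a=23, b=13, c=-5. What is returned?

2

LOAD_FAST_LOAD_FAST c,b → push -5,13. Stack: [-5, 13]
COMPARE_OP bool(==) → -5 vs 13 = False. Stack: [False]
POP_JUMP_IF_FALSE → pop False; jump. Stack: []
LOAD_CONST → push 2. Stack: [2]
LOAD_FAST a → push 23. Stack: [2, 23]
BINARY_OP // → 2 // 23 = 0. Stack: [0]
LOAD_FAST b → push 13. Stack: [0, 13]
BINARY_OP // → 0 // 13 = 0. Stack: [0]
STORE_FAST u → u=0. Stack: []
LOAD_FAST a → push 23. Stack: [23]
LOAD_CONST → push 10. Stack: [23, 10]
BINARY_OP // → 23 // 10 = 2. Stack: [2]
STORE_FAST x → x=2. Stack: []
LOAD_FAST a → push 23. Stack: [23]
LOAD_CONST → push 12. Stack: [23, 12]
BINARY_OP % → 23 % 12 = 11. Stack: [11]
LOAD_FAST a → push 23. Stack: [11, 23]
BINARY_OP ^ → 11 ^ 23 = 28. Stack: [28]
STORE_FAST r → r=28. Stack: []
LOAD_FAST x → push 2. Stack: [2]
RETURN_VALUE → return 2.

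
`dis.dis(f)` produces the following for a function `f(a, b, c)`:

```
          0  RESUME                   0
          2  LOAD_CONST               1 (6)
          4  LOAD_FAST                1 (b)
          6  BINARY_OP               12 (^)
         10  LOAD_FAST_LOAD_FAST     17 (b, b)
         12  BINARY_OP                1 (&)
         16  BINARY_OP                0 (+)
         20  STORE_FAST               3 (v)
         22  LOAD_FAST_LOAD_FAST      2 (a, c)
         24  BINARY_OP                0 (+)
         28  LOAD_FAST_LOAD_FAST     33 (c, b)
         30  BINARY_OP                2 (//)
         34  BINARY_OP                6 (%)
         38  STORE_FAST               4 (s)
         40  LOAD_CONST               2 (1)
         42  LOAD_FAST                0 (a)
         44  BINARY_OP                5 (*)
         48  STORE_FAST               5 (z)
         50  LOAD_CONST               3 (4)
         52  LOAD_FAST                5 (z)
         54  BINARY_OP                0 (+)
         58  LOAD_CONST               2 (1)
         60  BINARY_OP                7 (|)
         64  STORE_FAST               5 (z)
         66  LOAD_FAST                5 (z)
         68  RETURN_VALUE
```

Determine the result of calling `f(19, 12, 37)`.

LOAD_CONST → push 6. Stack: [6]
LOAD_FAST b → push 12. Stack: [6, 12]
BINARY_OP ^ → 6 ^ 12 = 10. Stack: [10]
LOAD_FAST_LOAD_FAST b,b → push 12,12. Stack: [10, 12, 12]
BINARY_OP & → 12 & 12 = 12. Stack: [10, 12]
BINARY_OP + → 10 + 12 = 22. Stack: [22]
STORE_FAST v → v=22. Stack: []
LOAD_FAST_LOAD_FAST a,c → push 19,37. Stack: [19, 37]
BINARY_OP + → 19 + 37 = 56. Stack: [56]
LOAD_FAST_LOAD_FAST c,b → push 37,12. Stack: [56, 37, 12]
BINARY_OP // → 37 // 12 = 3. Stack: [56, 3]
BINARY_OP % → 56 % 3 = 2. Stack: [2]
STORE_FAST s → s=2. Stack: []
LOAD_CONST → push 1. Stack: [1]
LOAD_FAST a → push 19. Stack: [1, 19]
BINARY_OP * → 1 * 19 = 19. Stack: [19]
STORE_FAST z → z=19. Stack: []
LOAD_CONST → push 4. Stack: [4]
LOAD_FAST z → push 19. Stack: [4, 19]
BINARY_OP + → 4 + 19 = 23. Stack: [23]
LOAD_CONST → push 1. Stack: [23, 1]
BINARY_OP | → 23 | 1 = 23. Stack: [23]
STORE_FAST z → z=23. Stack: []
LOAD_FAST z → push 23. Stack: [23]
RETURN_VALUE → return 23.

23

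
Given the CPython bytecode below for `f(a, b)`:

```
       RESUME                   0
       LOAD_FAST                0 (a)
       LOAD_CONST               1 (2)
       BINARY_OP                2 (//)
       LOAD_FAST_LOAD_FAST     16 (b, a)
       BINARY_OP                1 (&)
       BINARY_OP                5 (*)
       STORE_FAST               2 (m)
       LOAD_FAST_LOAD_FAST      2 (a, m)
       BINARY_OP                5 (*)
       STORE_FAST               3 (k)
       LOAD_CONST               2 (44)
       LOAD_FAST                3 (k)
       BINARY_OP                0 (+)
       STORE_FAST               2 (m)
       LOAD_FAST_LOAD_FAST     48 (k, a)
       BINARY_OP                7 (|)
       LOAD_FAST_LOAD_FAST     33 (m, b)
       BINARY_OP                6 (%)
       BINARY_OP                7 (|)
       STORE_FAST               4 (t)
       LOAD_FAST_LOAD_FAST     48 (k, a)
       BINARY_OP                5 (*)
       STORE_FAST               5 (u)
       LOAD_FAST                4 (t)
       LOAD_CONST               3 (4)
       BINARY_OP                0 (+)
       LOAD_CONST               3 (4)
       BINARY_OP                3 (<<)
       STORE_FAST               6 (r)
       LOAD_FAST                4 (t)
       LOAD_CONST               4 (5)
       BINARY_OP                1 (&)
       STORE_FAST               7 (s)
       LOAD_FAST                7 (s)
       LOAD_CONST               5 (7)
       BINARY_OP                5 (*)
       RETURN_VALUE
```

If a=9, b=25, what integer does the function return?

LOAD_FAST a → push 9. Stack: [9]
LOAD_CONST → push 2. Stack: [9, 2]
BINARY_OP // → 9 // 2 = 4. Stack: [4]
LOAD_FAST_LOAD_FAST b,a → push 25,9. Stack: [4, 25, 9]
BINARY_OP & → 25 & 9 = 9. Stack: [4, 9]
BINARY_OP * → 4 * 9 = 36. Stack: [36]
STORE_FAST m → m=36. Stack: []
LOAD_FAST_LOAD_FAST a,m → push 9,36. Stack: [9, 36]
BINARY_OP * → 9 * 36 = 324. Stack: [324]
STORE_FAST k → k=324. Stack: []
LOAD_CONST → push 44. Stack: [44]
LOAD_FAST k → push 324. Stack: [44, 324]
BINARY_OP + → 44 + 324 = 368. Stack: [368]
STORE_FAST m → m=368. Stack: []
LOAD_FAST_LOAD_FAST k,a → push 324,9. Stack: [324, 9]
BINARY_OP | → 324 | 9 = 333. Stack: [333]
LOAD_FAST_LOAD_FAST m,b → push 368,25. Stack: [333, 368, 25]
BINARY_OP % → 368 % 25 = 18. Stack: [333, 18]
BINARY_OP | → 333 | 18 = 351. Stack: [351]
STORE_FAST t → t=351. Stack: []
LOAD_FAST_LOAD_FAST k,a → push 324,9. Stack: [324, 9]
BINARY_OP * → 324 * 9 = 2916. Stack: [2916]
STORE_FAST u → u=2916. Stack: []
LOAD_FAST t → push 351. Stack: [351]
LOAD_CONST → push 4. Stack: [351, 4]
BINARY_OP + → 351 + 4 = 355. Stack: [355]
LOAD_CONST → push 4. Stack: [355, 4]
BINARY_OP << → 355 << 4 = 5680. Stack: [5680]
STORE_FAST r → r=5680. Stack: []
LOAD_FAST t → push 351. Stack: [351]
LOAD_CONST → push 5. Stack: [351, 5]
BINARY_OP & → 351 & 5 = 5. Stack: [5]
STORE_FAST s → s=5. Stack: []
LOAD_FAST s → push 5. Stack: [5]
LOAD_CONST → push 7. Stack: [5, 7]
BINARY_OP * → 5 * 7 = 35. Stack: [35]
RETURN_VALUE → return 35.

35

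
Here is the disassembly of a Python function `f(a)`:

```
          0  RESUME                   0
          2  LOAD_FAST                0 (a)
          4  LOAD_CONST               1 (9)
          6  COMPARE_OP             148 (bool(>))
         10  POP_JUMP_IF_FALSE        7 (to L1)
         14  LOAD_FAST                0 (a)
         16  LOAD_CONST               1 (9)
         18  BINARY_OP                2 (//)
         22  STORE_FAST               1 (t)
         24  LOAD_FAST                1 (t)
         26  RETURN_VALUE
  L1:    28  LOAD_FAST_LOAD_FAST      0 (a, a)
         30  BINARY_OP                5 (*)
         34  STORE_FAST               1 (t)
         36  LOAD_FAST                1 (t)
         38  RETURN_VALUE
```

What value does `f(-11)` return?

121

LOAD_FAST a → push -11. Stack: [-11]
LOAD_CONST → push 9. Stack: [-11, 9]
COMPARE_OP bool(>) → -11 vs 9 = False. Stack: [False]
POP_JUMP_IF_FALSE → pop False; jump. Stack: []
LOAD_FAST_LOAD_FAST a,a → push -11,-11. Stack: [-11, -11]
BINARY_OP * → -11 * -11 = 121. Stack: [121]
STORE_FAST t → t=121. Stack: []
LOAD_FAST t → push 121. Stack: [121]
RETURN_VALUE → return 121.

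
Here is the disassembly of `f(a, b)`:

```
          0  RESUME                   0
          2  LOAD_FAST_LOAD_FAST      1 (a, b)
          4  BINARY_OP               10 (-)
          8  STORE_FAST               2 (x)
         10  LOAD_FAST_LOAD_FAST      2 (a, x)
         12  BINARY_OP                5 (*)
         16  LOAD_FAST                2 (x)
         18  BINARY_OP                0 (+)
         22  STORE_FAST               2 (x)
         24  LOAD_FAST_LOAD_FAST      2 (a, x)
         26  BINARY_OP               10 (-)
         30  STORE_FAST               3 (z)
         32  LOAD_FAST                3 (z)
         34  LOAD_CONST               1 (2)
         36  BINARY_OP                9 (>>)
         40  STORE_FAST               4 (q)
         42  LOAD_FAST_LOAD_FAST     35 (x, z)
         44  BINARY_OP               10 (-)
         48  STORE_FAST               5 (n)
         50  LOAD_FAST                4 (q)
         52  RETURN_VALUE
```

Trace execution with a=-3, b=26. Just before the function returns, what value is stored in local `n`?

119

LOAD_FAST_LOAD_FAST a,b → push -3,26. Stack: [-3, 26]
BINARY_OP - → -3 - 26 = -29. Stack: [-29]
STORE_FAST x → x=-29. Stack: []
LOAD_FAST_LOAD_FAST a,x → push -3,-29. Stack: [-3, -29]
BINARY_OP * → -3 * -29 = 87. Stack: [87]
LOAD_FAST x → push -29. Stack: [87, -29]
BINARY_OP + → 87 + -29 = 58. Stack: [58]
STORE_FAST x → x=58. Stack: []
LOAD_FAST_LOAD_FAST a,x → push -3,58. Stack: [-3, 58]
BINARY_OP - → -3 - 58 = -61. Stack: [-61]
STORE_FAST z → z=-61. Stack: []
LOAD_FAST z → push -61. Stack: [-61]
LOAD_CONST → push 2. Stack: [-61, 2]
BINARY_OP >> → -61 >> 2 = -16. Stack: [-16]
STORE_FAST q → q=-16. Stack: []
LOAD_FAST_LOAD_FAST x,z → push 58,-61. Stack: [58, -61]
BINARY_OP - → 58 - -61 = 119. Stack: [119]
STORE_FAST n → n=119. Stack: []
LOAD_FAST q → push -16. Stack: [-16]
RETURN_VALUE → return -16.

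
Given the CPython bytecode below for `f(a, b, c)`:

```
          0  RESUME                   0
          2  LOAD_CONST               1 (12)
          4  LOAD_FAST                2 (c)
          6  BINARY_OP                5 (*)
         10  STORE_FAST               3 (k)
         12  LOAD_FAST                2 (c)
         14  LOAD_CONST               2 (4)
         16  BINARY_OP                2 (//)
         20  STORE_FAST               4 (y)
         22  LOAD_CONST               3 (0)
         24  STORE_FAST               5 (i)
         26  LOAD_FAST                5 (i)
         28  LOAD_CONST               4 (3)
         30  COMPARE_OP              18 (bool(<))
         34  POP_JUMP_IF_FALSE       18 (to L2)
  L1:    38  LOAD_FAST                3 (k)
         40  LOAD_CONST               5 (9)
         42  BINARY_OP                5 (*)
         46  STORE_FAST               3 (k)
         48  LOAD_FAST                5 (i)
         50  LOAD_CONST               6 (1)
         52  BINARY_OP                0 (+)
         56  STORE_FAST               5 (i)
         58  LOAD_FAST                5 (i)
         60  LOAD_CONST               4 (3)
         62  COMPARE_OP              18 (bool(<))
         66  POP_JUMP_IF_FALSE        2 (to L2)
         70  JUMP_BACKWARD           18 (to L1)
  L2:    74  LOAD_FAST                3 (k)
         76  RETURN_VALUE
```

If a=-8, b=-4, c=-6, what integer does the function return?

LOAD_CONST → push 12. Stack: [12]
LOAD_FAST c → push -6. Stack: [12, -6]
BINARY_OP * → 12 * -6 = -72. Stack: [-72]
STORE_FAST k → k=-72. Stack: []
LOAD_FAST c → push -6. Stack: [-6]
LOAD_CONST → push 4. Stack: [-6, 4]
BINARY_OP // → -6 // 4 = -2. Stack: [-2]
STORE_FAST y → y=-2. Stack: []
LOAD_CONST → push 0. Stack: [0]
STORE_FAST i → i=0. Stack: []
LOAD_FAST i → push 0. Stack: [0]
LOAD_CONST → push 3. Stack: [0, 3]
COMPARE_OP bool(<) → 0 vs 3 = True. Stack: [True]
POP_JUMP_IF_FALSE → pop True; no jump. Stack: []
LOAD_FAST k → push -72. Stack: [-72]
LOAD_CONST → push 9. Stack: [-72, 9]
BINARY_OP * → -72 * 9 = -648. Stack: [-648]
STORE_FAST k → k=-648. Stack: []
LOAD_FAST i → push 0. Stack: [0]
LOAD_CONST → push 1. Stack: [0, 1]
BINARY_OP + → 0 + 1 = 1. Stack: [1]
STORE_FAST i → i=1. Stack: []
LOAD_FAST i → push 1. Stack: [1]
LOAD_CONST → push 3. Stack: [1, 3]
COMPARE_OP bool(<) → 1 vs 3 = True. Stack: [True]
POP_JUMP_IF_FALSE → pop True; no jump. Stack: []
LOAD_FAST k → push -648. Stack: [-648]
LOAD_CONST → push 9. Stack: [-648, 9]
BINARY_OP * → -648 * 9 = -5832. Stack: [-5832]
STORE_FAST k → k=-5832. Stack: []
LOAD_FAST i → push 1. Stack: [1]
LOAD_CONST → push 1. Stack: [1, 1]
BINARY_OP + → 1 + 1 = 2. Stack: [2]
STORE_FAST i → i=2. Stack: []
LOAD_FAST i → push 2. Stack: [2]
LOAD_CONST → push 3. Stack: [2, 3]
COMPARE_OP bool(<) → 2 vs 3 = True. Stack: [True]
POP_JUMP_IF_FALSE → pop True; no jump. Stack: []
LOAD_FAST k → push -5832. Stack: [-5832]
LOAD_CONST → push 9. Stack: [-5832, 9]
BINARY_OP * → -5832 * 9 = -52488. Stack: [-52488]
STORE_FAST k → k=-52488. Stack: []
LOAD_FAST i → push 2. Stack: [2]
LOAD_CONST → push 1. Stack: [2, 1]
BINARY_OP + → 2 + 1 = 3. Stack: [3]
STORE_FAST i → i=3. Stack: []
LOAD_FAST i → push 3. Stack: [3]
LOAD_CONST → push 3. Stack: [3, 3]
COMPARE_OP bool(<) → 3 vs 3 = False. Stack: [False]
POP_JUMP_IF_FALSE → pop False; jump. Stack: []
LOAD_FAST k → push -52488. Stack: [-52488]
RETURN_VALUE → return -52488.

-52488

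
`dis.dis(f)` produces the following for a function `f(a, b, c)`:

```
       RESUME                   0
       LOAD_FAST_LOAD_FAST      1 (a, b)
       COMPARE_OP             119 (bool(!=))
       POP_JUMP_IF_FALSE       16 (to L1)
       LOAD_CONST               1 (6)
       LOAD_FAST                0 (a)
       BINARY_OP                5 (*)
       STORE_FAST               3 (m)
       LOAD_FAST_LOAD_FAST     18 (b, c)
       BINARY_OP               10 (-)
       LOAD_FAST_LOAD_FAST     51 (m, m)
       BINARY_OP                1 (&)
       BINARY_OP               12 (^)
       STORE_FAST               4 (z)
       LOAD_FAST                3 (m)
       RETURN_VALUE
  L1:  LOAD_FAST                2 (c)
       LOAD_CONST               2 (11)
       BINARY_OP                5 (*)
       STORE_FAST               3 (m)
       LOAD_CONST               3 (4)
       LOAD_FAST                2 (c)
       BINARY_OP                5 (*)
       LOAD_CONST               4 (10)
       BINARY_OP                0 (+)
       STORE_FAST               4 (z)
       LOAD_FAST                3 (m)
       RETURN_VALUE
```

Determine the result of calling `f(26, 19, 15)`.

LOAD_FAST_LOAD_FAST a,b → push 26,19. Stack: [26, 19]
COMPARE_OP bool(!=) → 26 vs 19 = True. Stack: [True]
POP_JUMP_IF_FALSE → pop True; no jump. Stack: []
LOAD_CONST → push 6. Stack: [6]
LOAD_FAST a → push 26. Stack: [6, 26]
BINARY_OP * → 6 * 26 = 156. Stack: [156]
STORE_FAST m → m=156. Stack: []
LOAD_FAST_LOAD_FAST b,c → push 19,15. Stack: [19, 15]
BINARY_OP - → 19 - 15 = 4. Stack: [4]
LOAD_FAST_LOAD_FAST m,m → push 156,156. Stack: [4, 156, 156]
BINARY_OP & → 156 & 156 = 156. Stack: [4, 156]
BINARY_OP ^ → 4 ^ 156 = 152. Stack: [152]
STORE_FAST z → z=152. Stack: []
LOAD_FAST m → push 156. Stack: [156]
RETURN_VALUE → return 156.

156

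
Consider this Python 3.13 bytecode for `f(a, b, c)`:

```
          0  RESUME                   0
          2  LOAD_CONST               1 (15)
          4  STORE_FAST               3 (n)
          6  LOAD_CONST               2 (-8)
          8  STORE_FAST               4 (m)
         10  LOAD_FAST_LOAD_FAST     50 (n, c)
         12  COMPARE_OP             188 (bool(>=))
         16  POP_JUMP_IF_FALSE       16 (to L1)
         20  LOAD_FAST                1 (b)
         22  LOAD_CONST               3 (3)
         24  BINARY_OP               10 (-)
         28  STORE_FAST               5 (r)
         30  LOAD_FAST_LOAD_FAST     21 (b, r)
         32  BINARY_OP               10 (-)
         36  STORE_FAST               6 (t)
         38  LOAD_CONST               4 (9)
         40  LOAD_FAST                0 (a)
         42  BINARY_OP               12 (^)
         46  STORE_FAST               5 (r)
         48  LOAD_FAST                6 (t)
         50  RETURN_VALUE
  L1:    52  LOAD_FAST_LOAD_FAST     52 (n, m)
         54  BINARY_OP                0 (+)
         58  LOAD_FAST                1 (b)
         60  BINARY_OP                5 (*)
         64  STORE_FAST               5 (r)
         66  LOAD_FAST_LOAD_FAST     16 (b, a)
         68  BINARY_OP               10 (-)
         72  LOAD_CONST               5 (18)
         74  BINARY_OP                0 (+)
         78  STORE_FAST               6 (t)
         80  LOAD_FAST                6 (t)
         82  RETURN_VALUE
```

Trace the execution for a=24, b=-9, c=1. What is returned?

LOAD_CONST → push 15. Stack: [15]
STORE_FAST n → n=15. Stack: []
LOAD_CONST → push -8. Stack: [-8]
STORE_FAST m → m=-8. Stack: []
LOAD_FAST_LOAD_FAST n,c → push 15,1. Stack: [15, 1]
COMPARE_OP bool(>=) → 15 vs 1 = True. Stack: [True]
POP_JUMP_IF_FALSE → pop True; no jump. Stack: []
LOAD_FAST b → push -9. Stack: [-9]
LOAD_CONST → push 3. Stack: [-9, 3]
BINARY_OP - → -9 - 3 = -12. Stack: [-12]
STORE_FAST r → r=-12. Stack: []
LOAD_FAST_LOAD_FAST b,r → push -9,-12. Stack: [-9, -12]
BINARY_OP - → -9 - -12 = 3. Stack: [3]
STORE_FAST t → t=3. Stack: []
LOAD_CONST → push 9. Stack: [9]
LOAD_FAST a → push 24. Stack: [9, 24]
BINARY_OP ^ → 9 ^ 24 = 17. Stack: [17]
STORE_FAST r → r=17. Stack: []
LOAD_FAST t → push 3. Stack: [3]
RETURN_VALUE → return 3.

3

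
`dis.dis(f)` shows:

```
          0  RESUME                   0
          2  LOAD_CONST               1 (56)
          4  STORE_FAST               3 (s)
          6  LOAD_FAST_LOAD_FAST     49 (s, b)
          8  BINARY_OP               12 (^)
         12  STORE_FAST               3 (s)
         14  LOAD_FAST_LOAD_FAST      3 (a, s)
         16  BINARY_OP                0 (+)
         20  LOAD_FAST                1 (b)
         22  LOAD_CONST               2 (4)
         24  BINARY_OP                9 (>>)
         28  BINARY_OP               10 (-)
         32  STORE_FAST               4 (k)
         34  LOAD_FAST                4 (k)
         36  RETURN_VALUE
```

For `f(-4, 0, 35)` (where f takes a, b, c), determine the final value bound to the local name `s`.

LOAD_CONST → push 56. Stack: [56]
STORE_FAST s → s=56. Stack: []
LOAD_FAST_LOAD_FAST s,b → push 56,0. Stack: [56, 0]
BINARY_OP ^ → 56 ^ 0 = 56. Stack: [56]
STORE_FAST s → s=56. Stack: []
LOAD_FAST_LOAD_FAST a,s → push -4,56. Stack: [-4, 56]
BINARY_OP + → -4 + 56 = 52. Stack: [52]
LOAD_FAST b → push 0. Stack: [52, 0]
LOAD_CONST → push 4. Stack: [52, 0, 4]
BINARY_OP >> → 0 >> 4 = 0. Stack: [52, 0]
BINARY_OP - → 52 - 0 = 52. Stack: [52]
STORE_FAST k → k=52. Stack: []
LOAD_FAST k → push 52. Stack: [52]
RETURN_VALUE → return 52.

56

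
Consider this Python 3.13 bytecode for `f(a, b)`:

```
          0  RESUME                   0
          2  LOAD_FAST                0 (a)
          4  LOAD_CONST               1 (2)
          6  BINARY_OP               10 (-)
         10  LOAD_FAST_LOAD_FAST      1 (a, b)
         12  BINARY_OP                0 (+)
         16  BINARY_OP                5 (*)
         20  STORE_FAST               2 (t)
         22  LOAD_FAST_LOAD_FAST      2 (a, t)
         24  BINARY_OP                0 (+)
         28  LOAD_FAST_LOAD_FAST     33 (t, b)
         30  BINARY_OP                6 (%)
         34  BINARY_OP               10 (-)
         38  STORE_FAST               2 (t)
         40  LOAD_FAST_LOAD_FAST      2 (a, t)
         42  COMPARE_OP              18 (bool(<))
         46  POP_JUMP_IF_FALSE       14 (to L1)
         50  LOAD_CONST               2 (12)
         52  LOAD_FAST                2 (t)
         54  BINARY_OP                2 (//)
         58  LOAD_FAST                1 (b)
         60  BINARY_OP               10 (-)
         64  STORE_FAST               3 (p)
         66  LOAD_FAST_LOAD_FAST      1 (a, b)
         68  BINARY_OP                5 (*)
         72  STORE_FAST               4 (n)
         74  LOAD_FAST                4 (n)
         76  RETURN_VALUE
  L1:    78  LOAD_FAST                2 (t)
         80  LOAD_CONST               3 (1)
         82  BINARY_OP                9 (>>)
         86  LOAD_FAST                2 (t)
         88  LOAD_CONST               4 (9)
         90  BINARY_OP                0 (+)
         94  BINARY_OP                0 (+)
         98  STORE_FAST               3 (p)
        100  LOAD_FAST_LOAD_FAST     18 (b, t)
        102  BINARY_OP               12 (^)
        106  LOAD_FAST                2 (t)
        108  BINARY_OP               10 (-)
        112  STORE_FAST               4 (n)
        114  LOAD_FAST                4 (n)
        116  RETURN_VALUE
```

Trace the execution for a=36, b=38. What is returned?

1368

LOAD_FAST a → push 36. Stack: [36]
LOAD_CONST → push 2. Stack: [36, 2]
BINARY_OP - → 36 - 2 = 34. Stack: [34]
LOAD_FAST_LOAD_FAST a,b → push 36,38. Stack: [34, 36, 38]
BINARY_OP + → 36 + 38 = 74. Stack: [34, 74]
BINARY_OP * → 34 * 74 = 2516. Stack: [2516]
STORE_FAST t → t=2516. Stack: []
LOAD_FAST_LOAD_FAST a,t → push 36,2516. Stack: [36, 2516]
BINARY_OP + → 36 + 2516 = 2552. Stack: [2552]
LOAD_FAST_LOAD_FAST t,b → push 2516,38. Stack: [2552, 2516, 38]
BINARY_OP % → 2516 % 38 = 8. Stack: [2552, 8]
BINARY_OP - → 2552 - 8 = 2544. Stack: [2544]
STORE_FAST t → t=2544. Stack: []
LOAD_FAST_LOAD_FAST a,t → push 36,2544. Stack: [36, 2544]
COMPARE_OP bool(<) → 36 vs 2544 = True. Stack: [True]
POP_JUMP_IF_FALSE → pop True; no jump. Stack: []
LOAD_CONST → push 12. Stack: [12]
LOAD_FAST t → push 2544. Stack: [12, 2544]
BINARY_OP // → 12 // 2544 = 0. Stack: [0]
LOAD_FAST b → push 38. Stack: [0, 38]
BINARY_OP - → 0 - 38 = -38. Stack: [-38]
STORE_FAST p → p=-38. Stack: []
LOAD_FAST_LOAD_FAST a,b → push 36,38. Stack: [36, 38]
BINARY_OP * → 36 * 38 = 1368. Stack: [1368]
STORE_FAST n → n=1368. Stack: []
LOAD_FAST n → push 1368. Stack: [1368]
RETURN_VALUE → return 1368.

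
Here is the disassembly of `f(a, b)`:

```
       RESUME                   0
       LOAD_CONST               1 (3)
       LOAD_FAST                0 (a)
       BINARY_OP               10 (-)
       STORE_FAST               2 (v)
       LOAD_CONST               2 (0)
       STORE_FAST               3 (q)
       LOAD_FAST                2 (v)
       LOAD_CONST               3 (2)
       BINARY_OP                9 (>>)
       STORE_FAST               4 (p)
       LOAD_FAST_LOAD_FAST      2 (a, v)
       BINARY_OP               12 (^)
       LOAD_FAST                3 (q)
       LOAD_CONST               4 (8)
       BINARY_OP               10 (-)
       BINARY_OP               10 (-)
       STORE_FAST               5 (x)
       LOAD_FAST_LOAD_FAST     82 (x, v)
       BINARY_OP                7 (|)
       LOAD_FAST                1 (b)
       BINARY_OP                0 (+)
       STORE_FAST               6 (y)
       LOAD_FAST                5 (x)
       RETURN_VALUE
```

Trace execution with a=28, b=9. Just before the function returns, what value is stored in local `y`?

LOAD_CONST → push 3. Stack: [3]
LOAD_FAST a → push 28. Stack: [3, 28]
BINARY_OP - → 3 - 28 = -25. Stack: [-25]
STORE_FAST v → v=-25. Stack: []
LOAD_CONST → push 0. Stack: [0]
STORE_FAST q → q=0. Stack: []
LOAD_FAST v → push -25. Stack: [-25]
LOAD_CONST → push 2. Stack: [-25, 2]
BINARY_OP >> → -25 >> 2 = -7. Stack: [-7]
STORE_FAST p → p=-7. Stack: []
LOAD_FAST_LOAD_FAST a,v → push 28,-25. Stack: [28, -25]
BINARY_OP ^ → 28 ^ -25 = -5. Stack: [-5]
LOAD_FAST q → push 0. Stack: [-5, 0]
LOAD_CONST → push 8. Stack: [-5, 0, 8]
BINARY_OP - → 0 - 8 = -8. Stack: [-5, -8]
BINARY_OP - → -5 - -8 = 3. Stack: [3]
STORE_FAST x → x=3. Stack: []
LOAD_FAST_LOAD_FAST x,v → push 3,-25. Stack: [3, -25]
BINARY_OP | → 3 | -25 = -25. Stack: [-25]
LOAD_FAST b → push 9. Stack: [-25, 9]
BINARY_OP + → -25 + 9 = -16. Stack: [-16]
STORE_FAST y → y=-16. Stack: []
LOAD_FAST x → push 3. Stack: [3]
RETURN_VALUE → return 3.

-16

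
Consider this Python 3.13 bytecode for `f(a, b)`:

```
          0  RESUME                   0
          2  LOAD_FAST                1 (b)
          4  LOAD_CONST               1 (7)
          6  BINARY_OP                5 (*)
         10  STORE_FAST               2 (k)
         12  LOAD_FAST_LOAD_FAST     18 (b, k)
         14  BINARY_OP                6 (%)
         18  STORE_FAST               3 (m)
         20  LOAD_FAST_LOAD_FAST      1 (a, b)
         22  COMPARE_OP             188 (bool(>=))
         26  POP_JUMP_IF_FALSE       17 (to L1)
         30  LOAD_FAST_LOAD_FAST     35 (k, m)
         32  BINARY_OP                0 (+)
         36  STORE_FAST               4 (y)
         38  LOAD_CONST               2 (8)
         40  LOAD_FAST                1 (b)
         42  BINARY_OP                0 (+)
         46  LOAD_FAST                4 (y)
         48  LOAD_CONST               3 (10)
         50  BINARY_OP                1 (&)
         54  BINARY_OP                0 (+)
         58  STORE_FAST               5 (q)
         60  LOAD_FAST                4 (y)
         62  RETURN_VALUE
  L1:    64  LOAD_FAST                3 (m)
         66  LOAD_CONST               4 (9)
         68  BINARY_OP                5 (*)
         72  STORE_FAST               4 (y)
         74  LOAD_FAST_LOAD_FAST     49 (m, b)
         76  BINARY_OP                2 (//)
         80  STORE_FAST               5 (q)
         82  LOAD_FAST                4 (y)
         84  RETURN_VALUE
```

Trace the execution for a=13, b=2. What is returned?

LOAD_FAST b → push 2. Stack: [2]
LOAD_CONST → push 7. Stack: [2, 7]
BINARY_OP * → 2 * 7 = 14. Stack: [14]
STORE_FAST k → k=14. Stack: []
LOAD_FAST_LOAD_FAST b,k → push 2,14. Stack: [2, 14]
BINARY_OP % → 2 % 14 = 2. Stack: [2]
STORE_FAST m → m=2. Stack: []
LOAD_FAST_LOAD_FAST a,b → push 13,2. Stack: [13, 2]
COMPARE_OP bool(>=) → 13 vs 2 = True. Stack: [True]
POP_JUMP_IF_FALSE → pop True; no jump. Stack: []
LOAD_FAST_LOAD_FAST k,m → push 14,2. Stack: [14, 2]
BINARY_OP + → 14 + 2 = 16. Stack: [16]
STORE_FAST y → y=16. Stack: []
LOAD_CONST → push 8. Stack: [8]
LOAD_FAST b → push 2. Stack: [8, 2]
BINARY_OP + → 8 + 2 = 10. Stack: [10]
LOAD_FAST y → push 16. Stack: [10, 16]
LOAD_CONST → push 10. Stack: [10, 16, 10]
BINARY_OP & → 16 & 10 = 0. Stack: [10, 0]
BINARY_OP + → 10 + 0 = 10. Stack: [10]
STORE_FAST q → q=10. Stack: []
LOAD_FAST y → push 16. Stack: [16]
RETURN_VALUE → return 16.

16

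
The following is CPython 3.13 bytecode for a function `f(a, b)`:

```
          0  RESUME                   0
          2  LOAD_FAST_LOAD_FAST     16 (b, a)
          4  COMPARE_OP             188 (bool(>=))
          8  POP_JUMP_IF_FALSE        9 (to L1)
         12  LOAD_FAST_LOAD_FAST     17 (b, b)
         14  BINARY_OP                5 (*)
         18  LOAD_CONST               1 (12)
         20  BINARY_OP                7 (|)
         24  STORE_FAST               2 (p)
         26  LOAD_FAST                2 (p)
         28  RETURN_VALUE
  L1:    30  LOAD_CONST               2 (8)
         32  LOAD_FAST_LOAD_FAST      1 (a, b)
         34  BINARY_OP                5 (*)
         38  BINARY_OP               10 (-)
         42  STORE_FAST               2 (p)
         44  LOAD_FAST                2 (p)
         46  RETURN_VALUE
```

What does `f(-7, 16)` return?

LOAD_FAST_LOAD_FAST b,a → push 16,-7. Stack: [16, -7]
COMPARE_OP bool(>=) → 16 vs -7 = True. Stack: [True]
POP_JUMP_IF_FALSE → pop True; no jump. Stack: []
LOAD_FAST_LOAD_FAST b,b → push 16,16. Stack: [16, 16]
BINARY_OP * → 16 * 16 = 256. Stack: [256]
LOAD_CONST → push 12. Stack: [256, 12]
BINARY_OP | → 256 | 12 = 268. Stack: [268]
STORE_FAST p → p=268. Stack: []
LOAD_FAST p → push 268. Stack: [268]
RETURN_VALUE → return 268.

268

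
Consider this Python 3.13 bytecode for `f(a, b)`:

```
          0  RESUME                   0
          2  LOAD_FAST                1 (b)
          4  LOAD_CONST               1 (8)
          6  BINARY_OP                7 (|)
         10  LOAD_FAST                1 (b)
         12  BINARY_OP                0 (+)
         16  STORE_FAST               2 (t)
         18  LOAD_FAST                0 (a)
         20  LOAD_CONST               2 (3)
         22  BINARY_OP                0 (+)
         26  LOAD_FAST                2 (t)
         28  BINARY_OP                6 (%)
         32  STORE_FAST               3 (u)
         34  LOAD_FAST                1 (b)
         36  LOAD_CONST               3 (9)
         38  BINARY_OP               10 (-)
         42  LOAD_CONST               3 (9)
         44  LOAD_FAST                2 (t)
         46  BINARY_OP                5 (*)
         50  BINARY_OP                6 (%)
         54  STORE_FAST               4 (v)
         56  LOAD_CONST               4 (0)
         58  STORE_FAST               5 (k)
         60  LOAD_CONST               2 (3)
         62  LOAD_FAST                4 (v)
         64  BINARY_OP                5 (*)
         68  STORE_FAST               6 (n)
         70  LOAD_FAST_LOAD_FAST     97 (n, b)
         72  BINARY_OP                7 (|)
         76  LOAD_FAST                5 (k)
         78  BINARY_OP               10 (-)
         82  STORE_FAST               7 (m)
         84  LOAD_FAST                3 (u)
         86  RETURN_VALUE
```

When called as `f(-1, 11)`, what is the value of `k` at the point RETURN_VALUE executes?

LOAD_FAST b → push 11. Stack: [11]
LOAD_CONST → push 8. Stack: [11, 8]
BINARY_OP | → 11 | 8 = 11. Stack: [11]
LOAD_FAST b → push 11. Stack: [11, 11]
BINARY_OP + → 11 + 11 = 22. Stack: [22]
STORE_FAST t → t=22. Stack: []
LOAD_FAST a → push -1. Stack: [-1]
LOAD_CONST → push 3. Stack: [-1, 3]
BINARY_OP + → -1 + 3 = 2. Stack: [2]
LOAD_FAST t → push 22. Stack: [2, 22]
BINARY_OP % → 2 % 22 = 2. Stack: [2]
STORE_FAST u → u=2. Stack: []
LOAD_FAST b → push 11. Stack: [11]
LOAD_CONST → push 9. Stack: [11, 9]
BINARY_OP - → 11 - 9 = 2. Stack: [2]
LOAD_CONST → push 9. Stack: [2, 9]
LOAD_FAST t → push 22. Stack: [2, 9, 22]
BINARY_OP * → 9 * 22 = 198. Stack: [2, 198]
BINARY_OP % → 2 % 198 = 2. Stack: [2]
STORE_FAST v → v=2. Stack: []
LOAD_CONST → push 0. Stack: [0]
STORE_FAST k → k=0. Stack: []
LOAD_CONST → push 3. Stack: [3]
LOAD_FAST v → push 2. Stack: [3, 2]
BINARY_OP * → 3 * 2 = 6. Stack: [6]
STORE_FAST n → n=6. Stack: []
LOAD_FAST_LOAD_FAST n,b → push 6,11. Stack: [6, 11]
BINARY_OP | → 6 | 11 = 15. Stack: [15]
LOAD_FAST k → push 0. Stack: [15, 0]
BINARY_OP - → 15 - 0 = 15. Stack: [15]
STORE_FAST m → m=15. Stack: []
LOAD_FAST u → push 2. Stack: [2]
RETURN_VALUE → return 2.

0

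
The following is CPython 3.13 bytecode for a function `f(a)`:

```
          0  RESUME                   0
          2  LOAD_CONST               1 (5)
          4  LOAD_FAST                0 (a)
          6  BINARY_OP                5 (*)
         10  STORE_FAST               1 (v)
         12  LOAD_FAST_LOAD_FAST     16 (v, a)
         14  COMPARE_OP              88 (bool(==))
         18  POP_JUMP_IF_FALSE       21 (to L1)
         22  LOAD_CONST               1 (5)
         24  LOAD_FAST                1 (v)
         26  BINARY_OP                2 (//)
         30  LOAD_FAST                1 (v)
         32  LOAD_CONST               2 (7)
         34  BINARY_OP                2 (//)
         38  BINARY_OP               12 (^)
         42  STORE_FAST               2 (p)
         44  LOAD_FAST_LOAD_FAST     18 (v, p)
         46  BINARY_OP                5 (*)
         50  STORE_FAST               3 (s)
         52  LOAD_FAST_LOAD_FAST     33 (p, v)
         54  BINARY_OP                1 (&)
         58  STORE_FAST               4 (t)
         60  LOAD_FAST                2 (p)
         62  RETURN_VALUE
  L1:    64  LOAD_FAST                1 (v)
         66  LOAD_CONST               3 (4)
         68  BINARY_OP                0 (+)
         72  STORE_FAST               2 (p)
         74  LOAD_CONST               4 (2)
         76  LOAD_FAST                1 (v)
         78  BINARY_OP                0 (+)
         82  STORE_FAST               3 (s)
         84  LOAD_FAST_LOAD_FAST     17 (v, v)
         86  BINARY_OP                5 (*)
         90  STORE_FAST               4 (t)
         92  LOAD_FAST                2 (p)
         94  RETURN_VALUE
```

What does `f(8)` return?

LOAD_CONST → push 5. Stack: [5]
LOAD_FAST a → push 8. Stack: [5, 8]
BINARY_OP * → 5 * 8 = 40. Stack: [40]
STORE_FAST v → v=40. Stack: []
LOAD_FAST_LOAD_FAST v,a → push 40,8. Stack: [40, 8]
COMPARE_OP bool(==) → 40 vs 8 = False. Stack: [False]
POP_JUMP_IF_FALSE → pop False; jump. Stack: []
LOAD_FAST v → push 40. Stack: [40]
LOAD_CONST → push 4. Stack: [40, 4]
BINARY_OP + → 40 + 4 = 44. Stack: [44]
STORE_FAST p → p=44. Stack: []
LOAD_CONST → push 2. Stack: [2]
LOAD_FAST v → push 40. Stack: [2, 40]
BINARY_OP + → 2 + 40 = 42. Stack: [42]
STORE_FAST s → s=42. Stack: []
LOAD_FAST_LOAD_FAST v,v → push 40,40. Stack: [40, 40]
BINARY_OP * → 40 * 40 = 1600. Stack: [1600]
STORE_FAST t → t=1600. Stack: []
LOAD_FAST p → push 44. Stack: [44]
RETURN_VALUE → return 44.

44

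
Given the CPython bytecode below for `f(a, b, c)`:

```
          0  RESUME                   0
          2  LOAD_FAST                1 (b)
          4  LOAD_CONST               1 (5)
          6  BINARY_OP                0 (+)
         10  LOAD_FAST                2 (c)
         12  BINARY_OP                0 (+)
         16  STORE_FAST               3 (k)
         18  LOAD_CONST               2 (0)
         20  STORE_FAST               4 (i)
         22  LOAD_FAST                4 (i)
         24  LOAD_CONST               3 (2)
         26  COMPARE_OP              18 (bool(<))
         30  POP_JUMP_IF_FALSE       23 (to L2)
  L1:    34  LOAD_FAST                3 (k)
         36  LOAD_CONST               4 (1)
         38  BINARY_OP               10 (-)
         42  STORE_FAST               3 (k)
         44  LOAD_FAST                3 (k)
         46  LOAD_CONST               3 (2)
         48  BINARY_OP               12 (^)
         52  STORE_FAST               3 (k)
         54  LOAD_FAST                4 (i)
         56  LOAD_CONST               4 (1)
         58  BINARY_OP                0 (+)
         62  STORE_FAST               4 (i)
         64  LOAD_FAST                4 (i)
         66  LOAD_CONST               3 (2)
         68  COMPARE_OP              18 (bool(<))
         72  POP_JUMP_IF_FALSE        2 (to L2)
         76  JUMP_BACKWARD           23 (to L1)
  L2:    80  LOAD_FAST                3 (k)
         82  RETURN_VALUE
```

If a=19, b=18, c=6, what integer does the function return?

31

LOAD_FAST b → push 18. Stack: [18]
LOAD_CONST → push 5. Stack: [18, 5]
BINARY_OP + → 18 + 5 = 23. Stack: [23]
LOAD_FAST c → push 6. Stack: [23, 6]
BINARY_OP + → 23 + 6 = 29. Stack: [29]
STORE_FAST k → k=29. Stack: []
LOAD_CONST → push 0. Stack: [0]
STORE_FAST i → i=0. Stack: []
LOAD_FAST i → push 0. Stack: [0]
LOAD_CONST → push 2. Stack: [0, 2]
COMPARE_OP bool(<) → 0 vs 2 = True. Stack: [True]
POP_JUMP_IF_FALSE → pop True; no jump. Stack: []
LOAD_FAST k → push 29. Stack: [29]
LOAD_CONST → push 1. Stack: [29, 1]
BINARY_OP - → 29 - 1 = 28. Stack: [28]
STORE_FAST k → k=28. Stack: []
LOAD_FAST k → push 28. Stack: [28]
LOAD_CONST → push 2. Stack: [28, 2]
BINARY_OP ^ → 28 ^ 2 = 30. Stack: [30]
STORE_FAST k → k=30. Stack: []
LOAD_FAST i → push 0. Stack: [0]
LOAD_CONST → push 1. Stack: [0, 1]
BINARY_OP + → 0 + 1 = 1. Stack: [1]
STORE_FAST i → i=1. Stack: []
LOAD_FAST i → push 1. Stack: [1]
LOAD_CONST → push 2. Stack: [1, 2]
COMPARE_OP bool(<) → 1 vs 2 = True. Stack: [True]
POP_JUMP_IF_FALSE → pop True; no jump. Stack: []
LOAD_FAST k → push 30. Stack: [30]
LOAD_CONST → push 1. Stack: [30, 1]
BINARY_OP - → 30 - 1 = 29. Stack: [29]
STORE_FAST k → k=29. Stack: []
LOAD_FAST k → push 29. Stack: [29]
LOAD_CONST → push 2. Stack: [29, 2]
BINARY_OP ^ → 29 ^ 2 = 31. Stack: [31]
STORE_FAST k → k=31. Stack: []
LOAD_FAST i → push 1. Stack: [1]
LOAD_CONST → push 1. Stack: [1, 1]
BINARY_OP + → 1 + 1 = 2. Stack: [2]
STORE_FAST i → i=2. Stack: []
LOAD_FAST i → push 2. Stack: [2]
LOAD_CONST → push 2. Stack: [2, 2]
COMPARE_OP bool(<) → 2 vs 2 = False. Stack: [False]
POP_JUMP_IF_FALSE → pop False; jump. Stack: []
LOAD_FAST k → push 31. Stack: [31]
RETURN_VALUE → return 31.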